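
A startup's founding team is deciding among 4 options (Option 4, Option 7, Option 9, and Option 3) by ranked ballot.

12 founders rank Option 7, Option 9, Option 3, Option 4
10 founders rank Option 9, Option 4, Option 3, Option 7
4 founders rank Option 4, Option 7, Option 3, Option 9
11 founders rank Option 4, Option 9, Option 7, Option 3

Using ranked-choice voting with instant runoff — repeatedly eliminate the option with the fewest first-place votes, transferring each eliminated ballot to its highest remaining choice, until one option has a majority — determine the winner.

Round 1: Option 4 15, Option 7 12, Option 9 10, Option 3 0. Option 3 has the fewest and is eliminated.
Round 2: Option 4 15, Option 7 12, Option 9 10. Option 9 has the fewest and is eliminated.
Round 3: Option 4 25, Option 7 12. Option 4 has a majority.

Option 4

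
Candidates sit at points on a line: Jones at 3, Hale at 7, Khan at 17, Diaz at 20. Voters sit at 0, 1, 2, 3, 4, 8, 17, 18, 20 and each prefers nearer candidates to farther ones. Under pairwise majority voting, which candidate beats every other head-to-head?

Jones

With single-peaked preferences on a line, the Condorcet winner is the candidate closest to the median voter.
The median voter (position 4) is closest to Jones at 3.
Check: Jones vs Khan — voters closer to Jones: 6 of 9.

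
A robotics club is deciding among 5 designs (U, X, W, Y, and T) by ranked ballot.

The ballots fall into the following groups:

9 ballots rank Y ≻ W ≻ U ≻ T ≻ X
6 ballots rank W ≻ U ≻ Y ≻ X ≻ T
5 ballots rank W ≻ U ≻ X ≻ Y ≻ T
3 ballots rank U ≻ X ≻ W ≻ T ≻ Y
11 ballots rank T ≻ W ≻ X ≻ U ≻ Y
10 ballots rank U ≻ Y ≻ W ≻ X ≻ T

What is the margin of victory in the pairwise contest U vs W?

18

Ballots ranking U above W: 3+10 = 13.
Ballots ranking W above U: 9+6+5+11 = 31.
W wins 31–13, a margin of 18.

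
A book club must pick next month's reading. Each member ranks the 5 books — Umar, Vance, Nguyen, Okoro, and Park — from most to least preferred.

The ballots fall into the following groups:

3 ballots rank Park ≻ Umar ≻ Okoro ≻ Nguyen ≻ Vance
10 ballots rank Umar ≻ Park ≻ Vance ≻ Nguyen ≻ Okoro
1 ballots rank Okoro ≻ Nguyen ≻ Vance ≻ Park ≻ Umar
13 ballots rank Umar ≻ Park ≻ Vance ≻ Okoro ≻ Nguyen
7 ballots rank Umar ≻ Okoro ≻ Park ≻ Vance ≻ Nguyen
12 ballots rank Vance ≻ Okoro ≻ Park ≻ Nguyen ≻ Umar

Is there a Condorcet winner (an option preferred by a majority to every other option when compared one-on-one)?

Head-to-head results (46 voters total):
Umar vs Vance: Umar wins 33–13.
Umar vs Nguyen: Umar wins 33–13.
Umar vs Okoro: Umar wins 33–13.
Umar vs Park: Umar wins 30–16.
Vance vs Nguyen: Vance wins 42–4.
Vance vs Okoro: Vance wins 35–11.
Vance vs Park: Park wins 33–13.
Nguyen vs Okoro: Okoro wins 36–10.
Nguyen vs Park: Park wins 45–1.
Okoro vs Park: Park wins 26–20.
Umar beats each rival — Vance (33–13), Nguyen (33–13), Okoro (33–13), Park (30–16) — so Umar is the Condorcet winner.

Yes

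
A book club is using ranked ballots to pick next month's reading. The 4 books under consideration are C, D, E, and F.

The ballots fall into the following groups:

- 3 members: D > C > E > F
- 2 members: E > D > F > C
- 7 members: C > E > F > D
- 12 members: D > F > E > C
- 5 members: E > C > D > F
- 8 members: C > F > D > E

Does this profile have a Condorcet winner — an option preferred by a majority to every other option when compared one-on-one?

Head-to-head results (37 voters total):
C vs D: C wins 20–17.
C vs E: E wins 19–18.
C vs F: C wins 23–14.
D vs E: D wins 23–14.
D vs F: D wins 22–15.
E vs F: F wins 20–17.
No candidate beats all others: C beats D beats E beats C, a majority cycle.

No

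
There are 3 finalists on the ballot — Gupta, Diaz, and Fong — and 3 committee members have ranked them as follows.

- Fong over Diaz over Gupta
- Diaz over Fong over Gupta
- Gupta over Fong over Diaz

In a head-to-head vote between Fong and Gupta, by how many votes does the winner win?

Ballots ranking Fong above Gupta: 2.
Ballots ranking Gupta above Fong: 1.
Fong wins 2–1, a margin of 1.

1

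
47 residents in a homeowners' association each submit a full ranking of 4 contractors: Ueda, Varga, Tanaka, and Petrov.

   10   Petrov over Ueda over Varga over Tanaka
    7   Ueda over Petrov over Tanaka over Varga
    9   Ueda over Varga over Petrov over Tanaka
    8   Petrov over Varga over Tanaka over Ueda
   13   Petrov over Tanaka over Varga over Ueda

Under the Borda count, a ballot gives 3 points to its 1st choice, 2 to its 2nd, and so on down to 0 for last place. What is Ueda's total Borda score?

68

Borda scores:
  Ueda: 10·2 + 7·3 + 9·3 + 8·0 + 13·0 = 68
  Varga: 10·1 + 7·0 + 9·2 + 8·2 + 13·1 = 57
  Tanaka: 10·0 + 7·1 + 9·0 + 8·1 + 13·2 = 41
  Petrov: 10·3 + 7·2 + 9·1 + 8·3 + 13·3 = 116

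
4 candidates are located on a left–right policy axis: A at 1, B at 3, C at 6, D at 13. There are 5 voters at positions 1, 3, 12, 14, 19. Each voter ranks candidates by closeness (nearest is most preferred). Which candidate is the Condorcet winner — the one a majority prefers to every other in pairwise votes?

With single-peaked preferences on a line, the Condorcet winner is the candidate closest to the median voter.
The median voter (position 12) is closest to D at 13.
Check: D vs B — voters closer to D: 3 of 5.

D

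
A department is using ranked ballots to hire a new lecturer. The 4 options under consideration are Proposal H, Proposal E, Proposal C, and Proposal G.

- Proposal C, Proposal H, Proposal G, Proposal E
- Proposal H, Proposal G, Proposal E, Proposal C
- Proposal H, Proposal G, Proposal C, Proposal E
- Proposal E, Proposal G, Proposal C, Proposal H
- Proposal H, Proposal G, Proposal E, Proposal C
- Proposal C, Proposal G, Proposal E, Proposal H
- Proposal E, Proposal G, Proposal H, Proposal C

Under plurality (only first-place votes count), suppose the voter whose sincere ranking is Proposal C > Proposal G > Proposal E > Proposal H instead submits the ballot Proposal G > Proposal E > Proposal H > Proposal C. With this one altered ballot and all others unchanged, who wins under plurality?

First-place totals with the altered ballot: Proposal H 3, Proposal E 2, Proposal C 1, Proposal G 1.
The winner is unchanged: still Proposal H.

Proposal H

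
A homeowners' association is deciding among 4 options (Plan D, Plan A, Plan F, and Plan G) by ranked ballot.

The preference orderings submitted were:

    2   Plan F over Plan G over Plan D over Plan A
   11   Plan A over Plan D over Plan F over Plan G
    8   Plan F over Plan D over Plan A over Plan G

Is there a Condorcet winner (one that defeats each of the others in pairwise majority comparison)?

Head-to-head results (21 voters total):
Plan D vs Plan A: Plan A wins 11–10.
Plan D vs Plan F: Plan D wins 11–10.
Plan D vs Plan G: Plan D wins 19–2.
Plan A vs Plan F: Plan A wins 11–10.
Plan A vs Plan G: Plan A wins 19–2.
Plan F vs Plan G: Plan F wins 21–0.
Plan A beats each rival — Plan D (11–10), Plan F (11–10), Plan G (19–2) — so Plan A is the Condorcet winner.

Yes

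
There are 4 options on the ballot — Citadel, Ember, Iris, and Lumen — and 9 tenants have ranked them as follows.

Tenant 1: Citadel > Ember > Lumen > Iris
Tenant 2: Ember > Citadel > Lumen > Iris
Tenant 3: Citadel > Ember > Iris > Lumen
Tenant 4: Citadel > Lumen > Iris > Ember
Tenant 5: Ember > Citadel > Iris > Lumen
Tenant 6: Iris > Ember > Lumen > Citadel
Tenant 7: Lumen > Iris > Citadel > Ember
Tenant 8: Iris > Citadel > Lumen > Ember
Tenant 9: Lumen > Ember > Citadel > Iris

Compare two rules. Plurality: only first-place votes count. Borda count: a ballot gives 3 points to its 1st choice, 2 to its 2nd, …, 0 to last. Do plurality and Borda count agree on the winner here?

Yes

Plurality first-place counts: Citadel 3, Ember 2, Iris 2, Lumen 2 → Citadel.
Borda totals: Citadel 17, Ember 14, Iris 11, Lumen 12 → Citadel.
The two rules agree on Citadel.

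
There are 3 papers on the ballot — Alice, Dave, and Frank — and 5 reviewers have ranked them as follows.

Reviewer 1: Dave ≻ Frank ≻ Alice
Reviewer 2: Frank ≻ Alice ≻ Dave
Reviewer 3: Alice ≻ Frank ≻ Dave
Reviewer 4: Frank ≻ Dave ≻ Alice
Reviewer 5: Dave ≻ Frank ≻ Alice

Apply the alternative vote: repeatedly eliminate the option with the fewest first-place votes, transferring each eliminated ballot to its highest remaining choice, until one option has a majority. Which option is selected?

Frank

Round 1: Dave 2, Frank 2, Alice 1. Alice has the fewest and is eliminated.
Round 2: Frank 3, Dave 2. Frank has a majority.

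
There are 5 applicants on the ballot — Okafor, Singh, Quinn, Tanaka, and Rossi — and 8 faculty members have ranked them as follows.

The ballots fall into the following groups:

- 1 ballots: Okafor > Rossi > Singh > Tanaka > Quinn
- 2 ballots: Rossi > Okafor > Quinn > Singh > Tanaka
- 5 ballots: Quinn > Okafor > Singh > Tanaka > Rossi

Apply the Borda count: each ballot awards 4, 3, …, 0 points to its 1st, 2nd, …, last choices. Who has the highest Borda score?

Borda scores:
  Okafor: 4 + 2·3 + 5·3 = 25
  Singh: 2 + 2·1 + 5·2 = 14
  Quinn: 0 + 2·2 + 5·4 = 24
  Tanaka: 1 + 2·0 + 5·1 = 6
  Rossi: 3 + 2·4 + 5·0 = 11
Okafor has the highest total.

Okafor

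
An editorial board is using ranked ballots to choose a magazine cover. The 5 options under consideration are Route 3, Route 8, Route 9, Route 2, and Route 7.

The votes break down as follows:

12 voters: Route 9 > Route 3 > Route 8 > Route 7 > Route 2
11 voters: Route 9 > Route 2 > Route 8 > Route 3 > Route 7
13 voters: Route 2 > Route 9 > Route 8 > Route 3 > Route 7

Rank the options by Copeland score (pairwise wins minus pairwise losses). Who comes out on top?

Route 9

Pairwise results:
  Route 3 vs Route 8: Route 8 wins 24–12.
  Route 3 vs Route 9: Route 9 wins 36–0.
  Route 3 vs Route 2: Route 2 wins 24–12.
  Route 3 vs Route 7: Route 3 wins 36–0.
  Route 8 vs Route 9: Route 9 wins 36–0.
  Route 8 vs Route 2: Route 2 wins 24–12.
  Route 8 vs Route 7: Route 8 wins 36–0.
  Route 9 vs Route 2: Route 9 wins 23–13.
  Route 9 vs Route 7: Route 9 wins 36–0.
  Route 2 vs Route 7: Route 2 wins 24–12.
Copeland scores (wins − losses):
  Route 3: 1 − 3 = -2
  Route 8: 2 − 2 = 0
  Route 9: 4 − 0 = 4
  Route 2: 3 − 1 = 2
  Route 7: 0 − 4 = -4
Route 9 has the best Copeland score.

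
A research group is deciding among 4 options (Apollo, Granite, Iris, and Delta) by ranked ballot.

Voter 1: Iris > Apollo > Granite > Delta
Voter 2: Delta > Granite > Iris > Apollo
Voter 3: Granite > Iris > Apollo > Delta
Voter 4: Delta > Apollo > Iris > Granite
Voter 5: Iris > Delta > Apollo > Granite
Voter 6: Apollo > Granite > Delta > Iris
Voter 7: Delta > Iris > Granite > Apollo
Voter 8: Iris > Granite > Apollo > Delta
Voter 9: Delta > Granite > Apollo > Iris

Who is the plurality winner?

First-place vote totals:
  Apollo: 1
  Granite: 1
  Iris: 3
  Delta: 4
Delta has the most first-place votes.

Delta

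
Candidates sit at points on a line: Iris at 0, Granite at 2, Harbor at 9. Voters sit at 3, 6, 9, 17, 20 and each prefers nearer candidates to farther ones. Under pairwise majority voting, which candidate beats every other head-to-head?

Harbor

With single-peaked preferences on a line, the Condorcet winner is the candidate closest to the median voter.
The median voter (position 9) is closest to Harbor at 9.
Check: Harbor vs Iris — voters closer to Harbor: 4 of 5.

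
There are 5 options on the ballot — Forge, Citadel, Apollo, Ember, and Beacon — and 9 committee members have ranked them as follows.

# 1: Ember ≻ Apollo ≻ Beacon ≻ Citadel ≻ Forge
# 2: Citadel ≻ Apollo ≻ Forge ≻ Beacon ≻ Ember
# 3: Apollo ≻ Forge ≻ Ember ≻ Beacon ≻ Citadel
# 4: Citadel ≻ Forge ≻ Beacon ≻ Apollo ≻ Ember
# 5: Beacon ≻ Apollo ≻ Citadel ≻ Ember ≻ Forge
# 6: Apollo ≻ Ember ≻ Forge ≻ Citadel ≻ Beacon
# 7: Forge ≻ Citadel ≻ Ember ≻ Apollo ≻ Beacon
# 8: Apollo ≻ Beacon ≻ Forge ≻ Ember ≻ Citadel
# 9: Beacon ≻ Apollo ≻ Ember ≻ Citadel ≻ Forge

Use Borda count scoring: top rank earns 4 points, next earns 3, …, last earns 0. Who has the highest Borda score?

Borda scores:
  Forge: 0 + 2 + 3 + 3 + 0 + 2 + 4 + 2 + 0 = 16
  Citadel: 1 + 4 + 0 + 4 + 2 + 1 + 3 + 0 + 1 = 16
  Apollo: 3 + 3 + 4 + 1 + 3 + 4 + 1 + 4 + 3 = 26
  Ember: 4 + 0 + 2 + 0 + 1 + 3 + 2 + 1 + 2 = 15
  Beacon: 2 + 1 + 1 + 2 + 4 + 0 + 0 + 3 + 4 = 17
Apollo has the highest total.

Apollo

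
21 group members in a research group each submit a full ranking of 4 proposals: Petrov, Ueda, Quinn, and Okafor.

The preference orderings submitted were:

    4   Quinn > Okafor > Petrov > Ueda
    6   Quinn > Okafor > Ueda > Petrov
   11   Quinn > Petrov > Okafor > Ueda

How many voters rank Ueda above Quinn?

0

Ballots ranking Ueda above Quinn: 0.
Ballots ranking Quinn above Ueda: 4+6+11 = 21.
So 0 of 21 voters prefer Ueda to Quinn.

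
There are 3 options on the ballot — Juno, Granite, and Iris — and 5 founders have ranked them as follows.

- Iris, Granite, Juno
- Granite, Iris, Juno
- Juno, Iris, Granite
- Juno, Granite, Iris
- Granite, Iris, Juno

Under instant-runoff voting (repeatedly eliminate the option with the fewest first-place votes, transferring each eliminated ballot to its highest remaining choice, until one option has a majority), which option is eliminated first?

Iris

Round 1: Juno 2, Granite 2, Iris 1. Iris has the fewest and is eliminated.
Round 2: Granite 3, Juno 2. Granite has a majority.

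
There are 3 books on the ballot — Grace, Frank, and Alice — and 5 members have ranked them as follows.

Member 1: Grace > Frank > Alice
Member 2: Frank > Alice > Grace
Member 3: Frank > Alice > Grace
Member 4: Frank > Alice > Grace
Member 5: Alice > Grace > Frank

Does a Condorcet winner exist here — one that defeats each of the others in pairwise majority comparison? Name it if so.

Head-to-head results (5 voters total):
Grace vs Frank: Frank wins 3–2.
Grace vs Alice: Alice wins 4–1.
Frank vs Alice: Frank wins 4–1.
Frank beats each rival — Grace (3–2), Alice (4–1) — so Frank is the Condorcet winner.

Frank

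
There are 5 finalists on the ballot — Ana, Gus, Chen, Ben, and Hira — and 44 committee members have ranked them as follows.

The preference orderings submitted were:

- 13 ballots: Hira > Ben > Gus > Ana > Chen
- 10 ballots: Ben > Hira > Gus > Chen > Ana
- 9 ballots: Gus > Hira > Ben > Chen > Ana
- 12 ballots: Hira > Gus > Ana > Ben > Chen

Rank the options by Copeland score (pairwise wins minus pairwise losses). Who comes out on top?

Hira

Pairwise results:
  Ana vs Gus: Gus wins 44–0.
  Ana vs Chen: Ana wins 25–19.
  Ana vs Ben: Ben wins 32–12.
  Ana vs Hira: Hira wins 44–0.
  Gus vs Chen: Gus wins 44–0.
  Gus vs Ben: Ben wins 23–21.
  Gus vs Hira: Hira wins 35–9.
  Chen vs Ben: Ben wins 44–0.
  Chen vs Hira: Hira wins 44–0.
  Ben vs Hira: Hira wins 34–10.
Copeland scores (wins − losses):
  Ana: 1 − 3 = -2
  Gus: 2 − 2 = 0
  Chen: 0 − 4 = -4
  Ben: 3 − 1 = 2
  Hira: 4 − 0 = 4
Hira has the best Copeland score.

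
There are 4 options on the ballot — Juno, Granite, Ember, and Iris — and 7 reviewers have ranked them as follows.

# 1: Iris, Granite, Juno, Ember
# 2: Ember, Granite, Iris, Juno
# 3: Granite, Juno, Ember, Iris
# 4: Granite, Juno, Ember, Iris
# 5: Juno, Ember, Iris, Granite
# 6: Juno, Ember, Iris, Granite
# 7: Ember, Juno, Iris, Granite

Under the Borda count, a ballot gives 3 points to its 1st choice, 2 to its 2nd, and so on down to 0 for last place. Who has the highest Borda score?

Juno

Borda scores:
  Juno: 1 + 0 + 2 + 2 + 3 + 3 + 2 = 13
  Granite: 2 + 2 + 3 + 3 + 0 + 0 + 0 = 10
  Ember: 0 + 3 + 1 + 1 + 2 + 2 + 3 = 12
  Iris: 3 + 1 + 0 + 0 + 1 + 1 + 1 = 7
Juno has the highest total.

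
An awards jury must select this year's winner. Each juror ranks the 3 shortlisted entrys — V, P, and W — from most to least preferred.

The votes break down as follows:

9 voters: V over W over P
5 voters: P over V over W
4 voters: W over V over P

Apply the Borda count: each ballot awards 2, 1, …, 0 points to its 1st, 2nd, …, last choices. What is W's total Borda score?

17

Borda scores:
  V: 9·2 + 5·1 + 4·1 = 27
  P: 9·0 + 5·2 + 4·0 = 10
  W: 9·1 + 5·0 + 4·2 = 17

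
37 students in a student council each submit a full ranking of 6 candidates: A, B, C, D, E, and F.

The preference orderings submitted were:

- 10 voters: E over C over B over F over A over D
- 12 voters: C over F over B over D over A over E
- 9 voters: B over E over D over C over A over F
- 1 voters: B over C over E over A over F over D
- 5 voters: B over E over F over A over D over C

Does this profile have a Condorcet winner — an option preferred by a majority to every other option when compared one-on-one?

Head-to-head results (37 voters total):
A vs B: B wins 37–0.
A vs C: C wins 32–5.
A vs D: D wins 21–16.
A vs E: E wins 25–12.
A vs F: F wins 27–10.
B vs C: C wins 22–15.
B vs D: B wins 37–0.
B vs E: B wins 27–10.
B vs F: B wins 25–12.
C vs D: C wins 23–14.
C vs E: E wins 24–13.
C vs F: C wins 32–5.
D vs E: E wins 25–12.
D vs F: F wins 28–9.
E vs F: E wins 25–12.
No candidate beats all others: B beats E beats C beats B, a majority cycle.

No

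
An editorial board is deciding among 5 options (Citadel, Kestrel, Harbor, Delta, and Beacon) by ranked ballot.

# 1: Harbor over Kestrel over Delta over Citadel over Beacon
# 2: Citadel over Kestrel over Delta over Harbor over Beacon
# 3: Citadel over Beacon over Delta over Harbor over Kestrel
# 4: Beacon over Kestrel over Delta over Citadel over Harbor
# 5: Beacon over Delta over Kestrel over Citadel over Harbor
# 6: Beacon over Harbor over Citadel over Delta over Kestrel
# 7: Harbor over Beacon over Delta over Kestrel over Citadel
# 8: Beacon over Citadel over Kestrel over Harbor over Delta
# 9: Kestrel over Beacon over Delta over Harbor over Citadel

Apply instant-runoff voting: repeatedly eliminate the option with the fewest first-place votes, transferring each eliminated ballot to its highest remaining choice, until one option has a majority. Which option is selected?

Beacon

Round 1: Beacon 4, Citadel 2, Harbor 2, Kestrel 1, Delta 0. Delta has the fewest and is eliminated.
Round 2: Beacon 4, Citadel 2, Harbor 2, Kestrel 1. Kestrel has the fewest and is eliminated.
Round 3: Beacon 5, Citadel 2, Harbor 2. Beacon has a majority.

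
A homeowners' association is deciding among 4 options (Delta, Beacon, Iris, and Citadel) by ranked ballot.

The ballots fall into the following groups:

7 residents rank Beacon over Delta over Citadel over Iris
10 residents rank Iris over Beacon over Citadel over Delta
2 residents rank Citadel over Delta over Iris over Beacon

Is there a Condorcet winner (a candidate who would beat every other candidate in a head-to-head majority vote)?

Head-to-head results (19 voters total):
Delta vs Beacon: Beacon wins 17–2.
Delta vs Iris: Iris wins 10–9.
Delta vs Citadel: Citadel wins 12–7.
Beacon vs Iris: Iris wins 12–7.
Beacon vs Citadel: Beacon wins 17–2.
Iris vs Citadel: Iris wins 10–9.
Iris beats each rival — Delta (10–9), Beacon (12–7), Citadel (10–9) — so Iris is the Condorcet winner.

Yes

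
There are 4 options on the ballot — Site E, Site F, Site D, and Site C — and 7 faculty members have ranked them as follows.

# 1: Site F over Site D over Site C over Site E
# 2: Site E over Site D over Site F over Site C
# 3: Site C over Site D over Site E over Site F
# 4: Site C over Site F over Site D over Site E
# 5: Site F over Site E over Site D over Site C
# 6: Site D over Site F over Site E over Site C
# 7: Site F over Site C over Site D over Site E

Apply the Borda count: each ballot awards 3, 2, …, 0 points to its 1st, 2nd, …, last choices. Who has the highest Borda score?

Borda scores:
  Site E: 0 + 3 + 1 + 0 + 2 + 1 + 0 = 7
  Site F: 3 + 1 + 0 + 2 + 3 + 2 + 3 = 14
  Site D: 2 + 2 + 2 + 1 + 1 + 3 + 1 = 12
  Site C: 1 + 0 + 3 + 3 + 0 + 0 + 2 = 9
Site F has the highest total.

Site F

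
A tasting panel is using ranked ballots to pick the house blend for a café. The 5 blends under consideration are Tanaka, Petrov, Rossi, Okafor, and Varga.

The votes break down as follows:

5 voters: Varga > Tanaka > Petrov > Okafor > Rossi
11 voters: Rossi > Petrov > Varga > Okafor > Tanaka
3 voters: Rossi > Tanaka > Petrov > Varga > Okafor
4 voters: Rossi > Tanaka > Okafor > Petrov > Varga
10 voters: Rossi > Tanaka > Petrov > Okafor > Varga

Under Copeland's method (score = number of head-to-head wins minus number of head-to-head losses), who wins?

Pairwise results:
  Tanaka vs Petrov: Tanaka wins 22–11.
  Tanaka vs Rossi: Rossi wins 28–5.
  Tanaka vs Okafor: Tanaka wins 22–11.
  Tanaka vs Varga: Tanaka wins 17–16.
  Petrov vs Rossi: Rossi wins 28–5.
  Petrov vs Okafor: Petrov wins 29–4.
  Petrov vs Varga: Petrov wins 28–5.
  Rossi vs Okafor: Rossi wins 28–5.
  Rossi vs Varga: Rossi wins 28–5.
  Okafor vs Varga: Varga wins 19–14.
Copeland scores (wins − losses):
  Tanaka: 3 − 1 = 2
  Petrov: 2 − 2 = 0
  Rossi: 4 − 0 = 4
  Okafor: 0 − 4 = -4
  Varga: 1 − 3 = -2
Rossi has the best Copeland score.

Rossi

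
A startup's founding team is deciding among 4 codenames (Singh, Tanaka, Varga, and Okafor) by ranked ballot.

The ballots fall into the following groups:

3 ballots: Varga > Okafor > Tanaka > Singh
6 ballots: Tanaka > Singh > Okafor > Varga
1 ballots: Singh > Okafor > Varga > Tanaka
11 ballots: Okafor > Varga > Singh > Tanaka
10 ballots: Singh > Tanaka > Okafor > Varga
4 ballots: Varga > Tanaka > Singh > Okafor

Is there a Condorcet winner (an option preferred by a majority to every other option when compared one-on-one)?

Head-to-head results (35 voters total):
Singh vs Tanaka: Singh wins 22–13.
Singh vs Varga: Varga wins 18–17.
Singh vs Okafor: Singh wins 21–14.
Tanaka vs Varga: Varga wins 19–16.
Tanaka vs Okafor: Tanaka wins 20–15.
Varga vs Okafor: Okafor wins 28–7.
No candidate beats all others: Singh beats Okafor beats Varga beats Singh, a majority cycle.

No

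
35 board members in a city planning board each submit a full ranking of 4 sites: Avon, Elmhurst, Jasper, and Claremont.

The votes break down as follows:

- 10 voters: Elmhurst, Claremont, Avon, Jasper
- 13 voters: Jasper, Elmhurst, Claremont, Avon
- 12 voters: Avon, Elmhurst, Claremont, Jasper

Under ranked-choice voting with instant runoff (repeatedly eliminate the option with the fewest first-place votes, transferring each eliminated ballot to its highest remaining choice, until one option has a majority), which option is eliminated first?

Claremont

Round 1: Jasper 13, Avon 12, Elmhurst 10, Claremont 0. Claremont has the fewest and is eliminated.
Round 2: Jasper 13, Avon 12, Elmhurst 10. Elmhurst has the fewest and is eliminated.
Round 3: Avon 22, Jasper 13. Avon has a majority.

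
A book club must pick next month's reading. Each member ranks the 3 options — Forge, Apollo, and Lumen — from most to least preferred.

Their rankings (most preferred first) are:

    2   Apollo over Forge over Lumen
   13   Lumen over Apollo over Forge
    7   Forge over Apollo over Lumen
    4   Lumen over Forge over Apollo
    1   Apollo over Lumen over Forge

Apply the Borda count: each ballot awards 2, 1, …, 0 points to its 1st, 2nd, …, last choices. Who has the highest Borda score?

Borda scores:
  Forge: 2·1 + 13·0 + 7·2 + 4·1 + 0 = 20
  Apollo: 2·2 + 13·1 + 7·1 + 4·0 + 2 = 26
  Lumen: 2·0 + 13·2 + 7·0 + 4·2 + 1 = 35
Lumen has the highest total.

Lumen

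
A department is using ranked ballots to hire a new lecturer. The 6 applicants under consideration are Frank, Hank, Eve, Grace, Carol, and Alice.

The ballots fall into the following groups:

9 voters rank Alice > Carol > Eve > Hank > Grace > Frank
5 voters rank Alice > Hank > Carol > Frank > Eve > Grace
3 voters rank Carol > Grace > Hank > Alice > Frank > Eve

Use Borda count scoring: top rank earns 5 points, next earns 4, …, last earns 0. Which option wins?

Borda scores:
  Frank: 9·0 + 5·2 + 3·1 = 13
  Hank: 9·2 + 5·4 + 3·3 = 47
  Eve: 9·3 + 5·1 + 3·0 = 32
  Grace: 9·1 + 5·0 + 3·4 = 21
  Carol: 9·4 + 5·3 + 3·5 = 66
  Alice: 9·5 + 5·5 + 3·2 = 76
Alice has the highest total.

Alice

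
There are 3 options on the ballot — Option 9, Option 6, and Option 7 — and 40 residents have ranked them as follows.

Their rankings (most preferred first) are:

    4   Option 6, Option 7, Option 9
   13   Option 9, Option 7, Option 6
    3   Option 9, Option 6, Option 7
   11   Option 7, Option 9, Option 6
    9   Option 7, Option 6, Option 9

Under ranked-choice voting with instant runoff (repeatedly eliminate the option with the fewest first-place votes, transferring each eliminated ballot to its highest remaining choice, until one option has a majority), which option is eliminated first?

Round 1: Option 7 20, Option 9 16, Option 6 4. Option 6 has the fewest and is eliminated.
Round 2: Option 7 24, Option 9 16. Option 7 has a majority.

Option 6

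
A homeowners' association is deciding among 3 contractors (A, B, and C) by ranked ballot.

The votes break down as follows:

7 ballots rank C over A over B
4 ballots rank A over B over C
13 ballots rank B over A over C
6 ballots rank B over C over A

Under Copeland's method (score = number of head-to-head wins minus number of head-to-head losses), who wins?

Pairwise results:
  A vs B: B wins 19–11.
  A vs C: A wins 17–13.
  B vs C: B wins 23–7.
Copeland scores (wins − losses):
  A: 1 − 1 = 0
  B: 2 − 0 = 2
  C: 0 − 2 = -2
B has the best Copeland score.

B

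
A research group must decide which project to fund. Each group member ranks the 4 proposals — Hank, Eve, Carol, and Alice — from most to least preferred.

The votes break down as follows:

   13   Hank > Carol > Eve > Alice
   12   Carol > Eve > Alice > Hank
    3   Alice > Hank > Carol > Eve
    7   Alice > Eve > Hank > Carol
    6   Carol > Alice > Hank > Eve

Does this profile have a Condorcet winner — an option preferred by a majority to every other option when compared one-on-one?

No

Head-to-head results (41 voters total):
Hank vs Eve: Hank wins 22–19.
Hank vs Carol: Hank wins 23–18.
Hank vs Alice: Alice wins 28–13.
Eve vs Carol: Carol wins 34–7.
Eve vs Alice: Eve wins 25–16.
Carol vs Alice: Carol wins 31–10.
No candidate beats all others: Hank beats Eve beats Alice beats Hank, a majority cycle.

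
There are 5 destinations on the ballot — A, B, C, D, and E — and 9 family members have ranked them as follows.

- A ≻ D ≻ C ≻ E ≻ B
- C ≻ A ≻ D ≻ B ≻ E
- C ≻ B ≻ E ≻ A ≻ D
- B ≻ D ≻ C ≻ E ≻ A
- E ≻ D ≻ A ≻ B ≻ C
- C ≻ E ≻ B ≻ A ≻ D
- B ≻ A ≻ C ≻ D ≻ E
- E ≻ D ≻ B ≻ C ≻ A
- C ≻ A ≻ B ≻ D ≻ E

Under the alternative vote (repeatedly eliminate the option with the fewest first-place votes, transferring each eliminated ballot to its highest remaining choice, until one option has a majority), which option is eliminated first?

D

Round 1: C 4, B 2, E 2, A 1, D 0. D has the fewest and is eliminated.
Round 2: C 4, B 2, E 2, A 1. A has the fewest and is eliminated.
Round 3: C 5, B 2, E 2. C has a majority.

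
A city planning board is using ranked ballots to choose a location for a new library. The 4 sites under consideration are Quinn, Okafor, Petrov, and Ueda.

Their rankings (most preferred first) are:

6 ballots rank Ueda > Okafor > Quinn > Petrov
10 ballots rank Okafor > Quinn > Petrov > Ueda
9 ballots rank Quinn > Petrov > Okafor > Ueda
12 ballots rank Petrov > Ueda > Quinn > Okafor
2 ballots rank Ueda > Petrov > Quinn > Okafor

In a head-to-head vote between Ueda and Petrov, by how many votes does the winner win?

Ballots ranking Ueda above Petrov: 6+2 = 8.
Ballots ranking Petrov above Ueda: 10+9+12 = 31.
Petrov wins 31–8, a margin of 23.

23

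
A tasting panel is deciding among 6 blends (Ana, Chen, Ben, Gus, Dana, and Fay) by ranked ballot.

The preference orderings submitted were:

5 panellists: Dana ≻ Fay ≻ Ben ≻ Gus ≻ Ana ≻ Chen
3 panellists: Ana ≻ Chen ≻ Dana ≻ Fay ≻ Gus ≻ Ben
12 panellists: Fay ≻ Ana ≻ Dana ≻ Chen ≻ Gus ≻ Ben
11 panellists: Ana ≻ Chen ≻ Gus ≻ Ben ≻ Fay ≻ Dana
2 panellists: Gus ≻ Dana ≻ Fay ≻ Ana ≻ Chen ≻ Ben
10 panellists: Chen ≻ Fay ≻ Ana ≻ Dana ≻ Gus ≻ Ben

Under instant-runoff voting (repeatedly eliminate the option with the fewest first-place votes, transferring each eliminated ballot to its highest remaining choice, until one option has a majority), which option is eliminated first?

Round 1: Ana 14, Fay 12, Chen 10, Dana 5, Gus 2, Ben 0. Ben has the fewest and is eliminated.
Round 2: Ana 14, Fay 12, Chen 10, Dana 5, Gus 2. Gus has the fewest and is eliminated.
Round 3: Ana 14, Fay 12, Chen 10, Dana 7. Dana has the fewest and is eliminated.
Round 4: Fay 19, Ana 14, Chen 10. Chen has the fewest and is eliminated.
Round 5: Fay 29, Ana 14. Fay has a majority.

Ben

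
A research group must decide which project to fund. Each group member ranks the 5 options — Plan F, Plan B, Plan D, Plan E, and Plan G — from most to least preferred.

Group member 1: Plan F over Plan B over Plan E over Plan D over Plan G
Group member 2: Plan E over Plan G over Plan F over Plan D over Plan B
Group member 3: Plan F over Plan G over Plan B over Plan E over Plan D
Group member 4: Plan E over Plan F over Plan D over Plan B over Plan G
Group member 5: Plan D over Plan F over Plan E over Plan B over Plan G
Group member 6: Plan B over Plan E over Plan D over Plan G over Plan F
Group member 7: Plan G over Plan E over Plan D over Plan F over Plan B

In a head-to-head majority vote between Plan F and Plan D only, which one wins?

Plan F

Ballots ranking Plan F above Plan D: 4.
Ballots ranking Plan D above Plan F: 3.
Plan F wins the head-to-head, 4–3.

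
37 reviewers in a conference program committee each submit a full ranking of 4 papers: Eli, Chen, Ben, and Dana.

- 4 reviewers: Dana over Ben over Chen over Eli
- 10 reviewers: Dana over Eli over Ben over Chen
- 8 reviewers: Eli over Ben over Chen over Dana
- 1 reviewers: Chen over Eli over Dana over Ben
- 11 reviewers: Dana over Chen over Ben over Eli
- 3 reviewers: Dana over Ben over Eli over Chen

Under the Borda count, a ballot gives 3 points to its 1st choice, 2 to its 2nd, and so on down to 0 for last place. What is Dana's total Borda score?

Borda scores:
  Eli: 4·0 + 10·2 + 8·3 + 2 + 11·0 + 3·1 = 49
  Chen: 4·1 + 10·0 + 8·1 + 3 + 11·2 + 3·0 = 37
  Ben: 4·2 + 10·1 + 8·2 + 0 + 11·1 + 3·2 = 51
  Dana: 4·3 + 10·3 + 8·0 + 1 + 11·3 + 3·3 = 85

85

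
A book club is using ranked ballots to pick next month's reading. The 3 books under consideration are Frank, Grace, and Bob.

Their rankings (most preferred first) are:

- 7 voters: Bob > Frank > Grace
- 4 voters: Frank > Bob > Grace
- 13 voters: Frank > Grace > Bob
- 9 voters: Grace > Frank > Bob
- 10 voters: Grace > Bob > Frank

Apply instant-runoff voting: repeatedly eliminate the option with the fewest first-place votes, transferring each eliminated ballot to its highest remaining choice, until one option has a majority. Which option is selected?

Frank

Round 1: Grace 19, Frank 17, Bob 7. Bob has the fewest and is eliminated.
Round 2: Frank 24, Grace 19. Frank has a majority.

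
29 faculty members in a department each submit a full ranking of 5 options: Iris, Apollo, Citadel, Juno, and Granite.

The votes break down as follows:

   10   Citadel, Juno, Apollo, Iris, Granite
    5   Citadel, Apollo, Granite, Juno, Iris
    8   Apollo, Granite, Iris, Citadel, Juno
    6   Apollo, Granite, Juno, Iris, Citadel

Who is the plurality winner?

Citadel

First-place vote totals:
  Iris: 0
  Apollo: 14
  Citadel: 15
  Juno: 0
  Granite: 0
Citadel has the most first-place votes.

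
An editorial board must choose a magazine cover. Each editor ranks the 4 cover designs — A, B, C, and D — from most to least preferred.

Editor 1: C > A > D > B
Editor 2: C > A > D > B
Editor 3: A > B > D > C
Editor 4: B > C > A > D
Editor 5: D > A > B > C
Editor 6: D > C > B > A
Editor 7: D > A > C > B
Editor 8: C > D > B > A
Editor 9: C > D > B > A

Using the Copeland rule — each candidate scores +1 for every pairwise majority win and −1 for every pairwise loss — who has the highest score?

C

Pairwise results:
  A vs B: A wins 5–4.
  A vs C: C wins 6–3.
  A vs D: D wins 5–4.
  B vs C: C wins 6–3.
  B vs D: D wins 7–2.
  C vs D: C wins 5–4.
Copeland scores (wins − losses):
  A: 1 − 2 = -1
  B: 0 − 3 = -3
  C: 3 − 0 = 3
  D: 2 − 1 = 1
C has the best Copeland score.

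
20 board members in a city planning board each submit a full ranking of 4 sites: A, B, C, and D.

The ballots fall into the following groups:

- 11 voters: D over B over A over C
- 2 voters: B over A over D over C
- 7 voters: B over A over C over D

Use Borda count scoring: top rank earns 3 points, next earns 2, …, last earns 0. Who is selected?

Borda scores:
  A: 11·1 + 2·2 + 7·2 = 29
  B: 11·2 + 2·3 + 7·3 = 49
  C: 11·0 + 2·0 + 7·1 = 7
  D: 11·3 + 2·1 + 7·0 = 35
B has the highest total.

B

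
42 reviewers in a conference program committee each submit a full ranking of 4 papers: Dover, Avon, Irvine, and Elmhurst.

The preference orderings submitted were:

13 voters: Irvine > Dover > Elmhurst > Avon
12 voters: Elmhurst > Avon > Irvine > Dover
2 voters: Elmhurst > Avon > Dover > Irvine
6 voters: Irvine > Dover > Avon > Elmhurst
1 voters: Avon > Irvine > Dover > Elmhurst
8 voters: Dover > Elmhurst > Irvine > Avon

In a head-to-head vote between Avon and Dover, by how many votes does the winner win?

12

Ballots ranking Avon above Dover: 12+2+1 = 15.
Ballots ranking Dover above Avon: 13+6+8 = 27.
Dover wins 27–15, a margin of 12.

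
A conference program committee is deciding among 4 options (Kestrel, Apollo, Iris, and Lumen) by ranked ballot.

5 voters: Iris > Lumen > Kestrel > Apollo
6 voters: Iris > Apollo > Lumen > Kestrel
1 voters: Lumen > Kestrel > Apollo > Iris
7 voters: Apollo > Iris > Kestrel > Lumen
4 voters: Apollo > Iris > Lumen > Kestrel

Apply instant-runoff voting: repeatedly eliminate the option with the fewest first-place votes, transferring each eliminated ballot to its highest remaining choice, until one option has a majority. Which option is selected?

Apollo

Round 1: Apollo 11, Iris 11, Lumen 1, Kestrel 0. Kestrel has the fewest and is eliminated.
Round 2: Apollo 11, Iris 11, Lumen 1. Lumen has the fewest and is eliminated.
Round 3: Apollo 12, Iris 11. Apollo has a majority.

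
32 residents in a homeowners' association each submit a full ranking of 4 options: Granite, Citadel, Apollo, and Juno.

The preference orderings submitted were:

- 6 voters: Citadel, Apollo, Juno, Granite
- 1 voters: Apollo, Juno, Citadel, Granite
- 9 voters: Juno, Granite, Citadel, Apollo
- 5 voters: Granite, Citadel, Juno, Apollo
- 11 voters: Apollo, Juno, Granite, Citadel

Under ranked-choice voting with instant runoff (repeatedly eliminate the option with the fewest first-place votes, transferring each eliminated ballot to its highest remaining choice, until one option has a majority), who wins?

Citadel

Round 1: Apollo 12, Juno 9, Citadel 6, Granite 5. Granite has the fewest and is eliminated.
Round 2: Apollo 12, Citadel 11, Juno 9. Juno has the fewest and is eliminated.
Round 3: Citadel 20, Apollo 12. Citadel has a majority.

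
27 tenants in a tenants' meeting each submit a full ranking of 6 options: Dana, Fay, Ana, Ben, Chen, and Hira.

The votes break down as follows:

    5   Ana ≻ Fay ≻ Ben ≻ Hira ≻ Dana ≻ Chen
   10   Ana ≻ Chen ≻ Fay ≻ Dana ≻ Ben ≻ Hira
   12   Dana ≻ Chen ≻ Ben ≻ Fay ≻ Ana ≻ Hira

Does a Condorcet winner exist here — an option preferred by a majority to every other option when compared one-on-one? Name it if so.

Head-to-head results (27 voters total):
Dana vs Fay: Fay wins 15–12.
Dana vs Ana: Ana wins 15–12.
Dana vs Ben: Dana wins 22–5.
Dana vs Chen: Dana wins 17–10.
Dana vs Hira: Dana wins 22–5.
Fay vs Ana: Ana wins 15–12.
Fay vs Ben: Fay wins 15–12.
Fay vs Chen: Chen wins 22–5.
Fay vs Hira: Fay wins 27–0.
Ana vs Ben: Ana wins 15–12.
Ana vs Chen: Ana wins 15–12.
Ana vs Hira: Ana wins 27–0.
Ben vs Chen: Chen wins 22–5.
Ben vs Hira: Ben wins 27–0.
Chen vs Hira: Chen wins 22–5.
Ana beats each rival — Dana (15–12), Fay (15–12), Ben (15–12), Chen (15–12), Hira (27–0) — so Ana is the Condorcet winner.

Ana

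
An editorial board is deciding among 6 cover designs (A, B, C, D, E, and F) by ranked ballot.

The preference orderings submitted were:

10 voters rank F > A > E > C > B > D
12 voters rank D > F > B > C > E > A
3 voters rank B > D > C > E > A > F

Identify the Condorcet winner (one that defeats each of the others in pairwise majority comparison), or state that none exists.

Head-to-head results (25 voters total):
A vs B: B wins 15–10.
A vs C: C wins 15–10.
A vs D: D wins 15–10.
A vs E: E wins 15–10.
A vs F: F wins 22–3.
B vs C: B wins 15–10.
B vs D: B wins 13–12.
B vs E: B wins 15–10.
B vs F: F wins 22–3.
C vs D: D wins 15–10.
C vs E: C wins 15–10.
C vs F: F wins 22–3.
D vs E: D wins 15–10.
D vs F: D wins 15–10.
E vs F: F wins 22–3.
No candidate beats all others: B beats D beats F beats B, a majority cycle.

No Condorcet winner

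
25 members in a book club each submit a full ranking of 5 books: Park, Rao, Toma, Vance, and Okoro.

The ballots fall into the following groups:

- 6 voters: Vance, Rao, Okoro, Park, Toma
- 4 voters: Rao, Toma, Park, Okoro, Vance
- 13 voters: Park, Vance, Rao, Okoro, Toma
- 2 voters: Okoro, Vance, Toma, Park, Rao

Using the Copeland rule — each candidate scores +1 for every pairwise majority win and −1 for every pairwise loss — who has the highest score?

Pairwise results:
  Park vs Rao: Park wins 15–10.
  Park vs Toma: Park wins 19–6.
  Park vs Vance: Park wins 17–8.
  Park vs Okoro: Park wins 17–8.
  Rao vs Toma: Rao wins 23–2.
  Rao vs Vance: Vance wins 21–4.
  Rao vs Okoro: Rao wins 23–2.
  Toma vs Vance: Vance wins 21–4.
  Toma vs Okoro: Okoro wins 21–4.
  Vance vs Okoro: Vance wins 19–6.
Copeland scores (wins − losses):
  Park: 4 − 0 = 4
  Rao: 2 − 2 = 0
  Toma: 0 − 4 = -4
  Vance: 3 − 1 = 2
  Okoro: 1 − 3 = -2
Park has the best Copeland score.

Park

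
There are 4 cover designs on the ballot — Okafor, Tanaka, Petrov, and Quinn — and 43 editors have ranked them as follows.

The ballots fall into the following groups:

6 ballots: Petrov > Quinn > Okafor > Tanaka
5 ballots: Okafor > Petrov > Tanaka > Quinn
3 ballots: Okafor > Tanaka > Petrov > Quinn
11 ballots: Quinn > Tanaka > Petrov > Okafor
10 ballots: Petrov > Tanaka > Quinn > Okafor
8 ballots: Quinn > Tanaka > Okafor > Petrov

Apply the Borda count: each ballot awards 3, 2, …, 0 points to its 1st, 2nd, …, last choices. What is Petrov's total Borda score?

72

Borda scores:
  Okafor: 6·1 + 5·3 + 3·3 + 11·0 + 10·0 + 8·1 = 38
  Tanaka: 6·0 + 5·1 + 3·2 + 11·2 + 10·2 + 8·2 = 69
  Petrov: 6·3 + 5·2 + 3·1 + 11·1 + 10·3 + 8·0 = 72
  Quinn: 6·2 + 5·0 + 3·0 + 11·3 + 10·1 + 8·3 = 79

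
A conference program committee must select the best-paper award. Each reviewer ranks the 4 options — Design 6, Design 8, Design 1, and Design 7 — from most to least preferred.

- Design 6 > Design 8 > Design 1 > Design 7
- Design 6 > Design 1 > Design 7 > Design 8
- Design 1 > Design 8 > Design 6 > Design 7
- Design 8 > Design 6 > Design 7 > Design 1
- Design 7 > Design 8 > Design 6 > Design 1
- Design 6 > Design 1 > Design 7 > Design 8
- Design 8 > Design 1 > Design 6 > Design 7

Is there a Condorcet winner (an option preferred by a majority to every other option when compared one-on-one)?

Head-to-head results (7 voters total):
Design 6 vs Design 8: Design 8 wins 4–3.
Design 6 vs Design 1: Design 6 wins 5–2.
Design 6 vs Design 7: Design 6 wins 6–1.
Design 8 vs Design 1: Design 8 wins 4–3.
Design 8 vs Design 7: Design 8 wins 4–3.
Design 1 vs Design 7: Design 1 wins 5–2.
Design 8 beats each rival — Design 6 (4–3), Design 1 (4–3), Design 7 (4–3) — so Design 8 is the Condorcet winner.

Yes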